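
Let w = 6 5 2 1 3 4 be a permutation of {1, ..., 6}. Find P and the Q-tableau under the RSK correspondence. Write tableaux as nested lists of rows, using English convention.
Insert each entry of the permutation into P by Schensted row insertion, recording in Q the position of each new cell.

After inserting 6: P = [[6]].
After inserting 5: P = [[5], [6]].
After inserting 2: P = [[2], [5], [6]].
After inserting 1: P = [[1], [2], [5], [6]].
After inserting 3: P = [[1, 3], [2], [5], [6]].
After inserting 4: P = [[1, 3, 4], [2], [5], [6]].

So P = [[1, 3, 4], [2], [5], [6]], Q = [[1, 5, 6], [2], [3], [4]].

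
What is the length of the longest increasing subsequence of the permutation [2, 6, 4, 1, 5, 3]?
3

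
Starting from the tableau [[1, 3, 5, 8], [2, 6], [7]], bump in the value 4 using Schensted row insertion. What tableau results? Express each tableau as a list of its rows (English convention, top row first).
[[1, 3, 4, 8], [2, 5], [6], [7]]

In row 1, 4 replaces 5 (the leftmost entry greater than 4); 5 is bumped to row 2. In row 2, 5 replaces 6 (the leftmost entry greater than 5); 6 is bumped to row 3. In row 3, 6 replaces 7 (the leftmost entry greater than 6); 7 is bumped to row 4. 7 starts a new row 4. The new tableau is [[1, 3, 4, 8], [2, 5], [6], [7]].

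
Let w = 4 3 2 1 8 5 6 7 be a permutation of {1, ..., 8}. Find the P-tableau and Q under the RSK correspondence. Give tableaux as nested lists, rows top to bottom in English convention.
Insert each entry of the permutation into P by Schensted row insertion, recording in Q the position of each new cell.

Insert 4: appended to row 1. P = [[4]].
Insert 3: 3 bumps 4 from row 1; 4 starts row 2. P = [[3], [4]].
Insert 2: 2 bumps 3 from row 1; 3 bumps 4 from row 2; 4 starts row 3. P = [[2], [3], [4]].
Insert 1: 1 bumps 2 from row 1; 2 bumps 3 from row 2; 3 bumps 4 from row 3; 4 starts row 4. P = [[1], [2], [3], [4]].
Insert 8: appended to row 1. P = [[1, 8], [2], [3], [4]].
Insert 5: 5 bumps 8 from row 1; 8 appends to row 2. P = [[1, 5], [2, 8], [3], [4]].
Insert 6: appended to row 1. P = [[1, 5, 6], [2, 8], [3], [4]].
Insert 7: appended to row 1. P = [[1, 5, 6, 7], [2, 8], [3], [4]].

So P = [[1, 5, 6, 7], [2, 8], [3], [4]], Q = [[1, 5, 7, 8], [2, 6], [3], [4]].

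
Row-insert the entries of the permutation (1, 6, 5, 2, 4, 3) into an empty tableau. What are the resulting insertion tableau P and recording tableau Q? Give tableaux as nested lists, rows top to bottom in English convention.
P = [[1, 2, 3], [4], [5], [6]], Q = [[1, 2, 5], [3], [4], [6]]

Insert each entry of the permutation into P by Schensted row insertion, recording in Q the position of each new cell.

Insert 1: appended to row 1. P = [[1]].
Insert 6: appended to row 1. P = [[1, 6]].
Insert 5: 5 bumps 6 from row 1; 6 starts row 2. P = [[1, 5], [6]].
Insert 2: 2 bumps 5 from row 1; 5 bumps 6 from row 2; 6 starts row 3. P = [[1, 2], [5], [6]].
Insert 4: appended to row 1. P = [[1, 2, 4], [5], [6]].
Insert 3: 3 bumps 4 from row 1; 4 bumps 5 from row 2; 5 bumps 6 from row 3; 6 starts row 4. P = [[1, 2, 3], [4], [5], [6]].

So P = [[1, 2, 3], [4], [5], [6]], Q = [[1, 2, 5], [3], [4], [6]].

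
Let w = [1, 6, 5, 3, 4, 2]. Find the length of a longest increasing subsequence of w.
3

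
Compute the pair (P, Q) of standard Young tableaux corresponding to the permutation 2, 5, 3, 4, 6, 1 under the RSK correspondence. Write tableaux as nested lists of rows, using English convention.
P = [[1, 3, 4, 6], [2], [5]], Q = [[1, 2, 4, 5], [3], [6]]

Insert each entry of the permutation into P by Schensted row insertion, recording in Q the position of each new cell.

Insert 2: appended to row 1. P = [[2]], Q = [[1]].
Insert 5: appended to row 1. P = [[2, 5]], Q = [[1, 2]].
Insert 3: 3 bumps 5 from row 1; 5 starts row 2. P = [[2, 3], [5]], Q = [[1, 2], [3]].
Insert 4: appended to row 1. P = [[2, 3, 4], [5]], Q = [[1, 2, 4], [3]].
Insert 6: appended to row 1. P = [[2, 3, 4, 6], [5]], Q = [[1, 2, 4, 5], [3]].
Insert 1: 1 bumps 2 from row 1; 2 bumps 5 from row 2; 5 starts row 3. P = [[1, 3, 4, 6], [2], [5]], Q = [[1, 2, 4, 5], [3], [6]].

So P = [[1, 3, 4, 6], [2], [5]], Q = [[1, 2, 4, 5], [3], [6]].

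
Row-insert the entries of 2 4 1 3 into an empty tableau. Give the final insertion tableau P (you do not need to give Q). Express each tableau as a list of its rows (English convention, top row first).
Insert 2: appended to row 1. P = [[2]].
Insert 4: appended to row 1. P = [[2, 4]].
Insert 1: 1 bumps 2 from row 1; 2 starts row 2. P = [[1, 4], [2]].
Insert 3: 3 bumps 4 from row 1; 4 appends to row 2. P = [[1, 3], [2, 4]].

So P = [[1, 3], [2, 4]].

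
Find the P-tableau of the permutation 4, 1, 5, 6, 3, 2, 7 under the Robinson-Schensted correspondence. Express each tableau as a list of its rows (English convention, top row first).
P = [[1, 2, 6, 7], [3, 5], [4]]

After inserting 4: P = [[4]].
After inserting 1: P = [[1], [4]].
After inserting 5: P = [[1, 5], [4]].
After inserting 6: P = [[1, 5, 6], [4]].
After inserting 3: P = [[1, 3, 6], [4, 5]].
After inserting 2: P = [[1, 2, 6], [3, 5], [4]].
After inserting 7: P = [[1, 2, 6, 7], [3, 5], [4]].

So P = [[1, 2, 6, 7], [3, 5], [4]].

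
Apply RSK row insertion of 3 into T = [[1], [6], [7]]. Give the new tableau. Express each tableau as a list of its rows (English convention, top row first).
3 is larger than every entry of row 1, so it is appended to row 1. The new tableau is [[1, 3], [6], [7]].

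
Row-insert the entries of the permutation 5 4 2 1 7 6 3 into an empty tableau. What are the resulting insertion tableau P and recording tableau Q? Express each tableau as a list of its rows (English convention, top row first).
P = [[1, 3], [2, 6], [4, 7], [5]], Q = [[1, 5], [2, 6], [3, 7], [4]]

Insert each entry of the permutation into P by Schensted row insertion, recording in Q the position of each new cell.

Insert 5: appended to row 1. P = [[5]].
Insert 4: 4 bumps 5 from row 1; 5 starts row 2. P = [[4], [5]].
Insert 2: 2 bumps 4 from row 1; 4 bumps 5 from row 2; 5 starts row 3. P = [[2], [4], [5]].
Insert 1: 1 bumps 2 from row 1; 2 bumps 4 from row 2; 4 bumps 5 from row 3; 5 starts row 4. P = [[1], [2], [4], [5]].
Insert 7: appended to row 1. P = [[1, 7], [2], [4], [5]].
Insert 6: 6 bumps 7 from row 1; 7 appends to row 2. P = [[1, 6], [2, 7], [4], [5]].
Insert 3: 3 bumps 6 from row 1; 6 bumps 7 from row 2; 7 appends to row 3. P = [[1, 3], [2, 6], [4, 7], [5]].

So P = [[1, 3], [2, 6], [4, 7], [5]], Q = [[1, 5], [2, 6], [3, 7], [4]].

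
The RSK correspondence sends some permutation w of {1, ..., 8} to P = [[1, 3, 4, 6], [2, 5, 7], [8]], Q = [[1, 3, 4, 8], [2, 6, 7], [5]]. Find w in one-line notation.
Reverse the RSK construction: for i from n down to 1, find the cell of Q containing i, remove the entry at that cell from P, and reverse-bump it up through P; the value ejected from row 1 is w(i).

Step i=8: Q has 8 at row 1, column 4; remove that cell from P, ejecting 6. So w(8) = 6. P is now [[1, 3, 4], [2, 5, 7], [8]].
Step i=7: Q has 7 at row 2, column 3; remove 7 from row 2 of P and reverse-bump: 7 enters row 1 and ejects 4. So w(7) = 4. P is now [[1, 3, 7], [2, 5], [8]].
Step i=6: Q has 6 at row 2, column 2; remove 5 from row 2 of P and reverse-bump: 5 enters row 1 and ejects 3. So w(6) = 3. P is now [[1, 5, 7], [2], [8]].
Step i=5: Q has 5 at row 3, column 1; remove 8 from row 3 of P and reverse-bump: 8 enters row 2 and ejects 2; 2 enters row 1 and ejects 1. So w(5) = 1. P is now [[2, 5, 7], [8]].
Step i=4: Q has 4 at row 1, column 3; remove that cell from P, ejecting 7. So w(4) = 7. P is now [[2, 5], [8]].
Step i=3: Q has 3 at row 1, column 2; remove that cell from P, ejecting 5. So w(3) = 5. P is now [[2], [8]].
Step i=2: Q has 2 at row 2, column 1; remove 8 from row 2 of P and reverse-bump: 8 enters row 1 and ejects 2. So w(2) = 2. P is now [[8]].
Step i=1: Q has 1 at row 1, column 1; remove that cell from P, ejecting 8. So w(1) = 8. P is now [].

So w = 8 2 5 7 1 3 4 6.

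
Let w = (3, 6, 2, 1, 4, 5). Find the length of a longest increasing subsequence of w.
3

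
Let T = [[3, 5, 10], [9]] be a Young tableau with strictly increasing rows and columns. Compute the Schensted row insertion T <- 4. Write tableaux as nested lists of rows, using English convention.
[[3, 4, 10], [5], [9]]

In row 1, 4 replaces 5 (the leftmost entry greater than 4); 5 is bumped to row 2. In row 2, 5 replaces 9 (the leftmost entry greater than 5); 9 is bumped to row 3. 9 starts a new row 3. The new tableau is [[3, 4, 10], [5], [9]].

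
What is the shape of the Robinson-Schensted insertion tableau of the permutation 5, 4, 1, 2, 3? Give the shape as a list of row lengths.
[3, 1, 1]

Row-insert each entry into an empty tableau.

After inserting 5: P = [[5]].
After inserting 4: P = [[4], [5]].
After inserting 1: P = [[1], [4], [5]].
After inserting 2: P = [[1, 2], [4], [5]].
After inserting 3: P = [[1, 2, 3], [4], [5]].

The final insertion tableau P = [[1, 2, 3], [4], [5]] has shape [3, 1, 1].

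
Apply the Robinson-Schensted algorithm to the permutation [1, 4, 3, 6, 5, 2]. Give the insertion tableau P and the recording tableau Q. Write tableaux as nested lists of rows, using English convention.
Insert each entry of the permutation into P by Schensted row insertion, recording in Q the position of each new cell.

After inserting 1: P = [[1]].
After inserting 4: P = [[1, 4]].
After inserting 3: P = [[1, 3], [4]].
After inserting 6: P = [[1, 3, 6], [4]].
After inserting 5: P = [[1, 3, 5], [4, 6]].
After inserting 2: P = [[1, 2, 5], [3, 6], [4]].

So P = [[1, 2, 5], [3, 6], [4]], Q = [[1, 2, 4], [3, 5], [6]].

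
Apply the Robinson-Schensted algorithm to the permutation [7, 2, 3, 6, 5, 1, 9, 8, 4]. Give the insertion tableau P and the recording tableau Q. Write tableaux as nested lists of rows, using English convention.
P = [[1, 3, 4, 8], [2, 5], [6, 9], [7]], Q = [[1, 3, 4, 7], [2, 8], [5, 9], [6]]

Insert each entry of the permutation into P by Schensted row insertion, recording in Q the position of each new cell.

Insert 7: appended to row 1. P = [[7]], Q = [[1]].
Insert 2: 2 bumps 7 from row 1; 7 starts row 2. P = [[2], [7]], Q = [[1], [2]].
Insert 3: appended to row 1. P = [[2, 3], [7]], Q = [[1, 3], [2]].
Insert 6: appended to row 1. P = [[2, 3, 6], [7]], Q = [[1, 3, 4], [2]].
Insert 5: 5 bumps 6 from row 1; 6 bumps 7 from row 2; 7 starts row 3. P = [[2, 3, 5], [6], [7]], Q = [[1, 3, 4], [2], [5]].
Insert 1: 1 bumps 2 from row 1; 2 bumps 6 from row 2; 6 bumps 7 from row 3; 7 starts row 4. P = [[1, 3, 5], [2], [6], [7]], Q = [[1, 3, 4], [2], [5], [6]].
Insert 9: appended to row 1. P = [[1, 3, 5, 9], [2], [6], [7]], Q = [[1, 3, 4, 7], [2], [5], [6]].
Insert 8: 8 bumps 9 from row 1; 9 appends to row 2. P = [[1, 3, 5, 8], [2, 9], [6], [7]], Q = [[1, 3, 4, 7], [2, 8], [5], [6]].
Insert 4: 4 bumps 5 from row 1; 5 bumps 9 from row 2; 9 appends to row 3. P = [[1, 3, 4, 8], [2, 5], [6, 9], [7]], Q = [[1, 3, 4, 7], [2, 8], [5, 9], [6]].

So P = [[1, 3, 4, 8], [2, 5], [6, 9], [7]], Q = [[1, 3, 4, 7], [2, 8], [5, 9], [6]].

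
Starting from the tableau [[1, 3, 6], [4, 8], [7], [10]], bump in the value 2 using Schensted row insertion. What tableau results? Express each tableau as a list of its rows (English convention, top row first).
In row 1, 2 replaces 3 (the leftmost entry greater than 2); 3 is bumped to row 2. In row 2, 3 replaces 4 (the leftmost entry greater than 3); 4 is bumped to row 3. In row 3, 4 replaces 7 (the leftmost entry greater than 4); 7 is bumped to row 4. In row 4, 7 replaces 10 (the leftmost entry greater than 7); 10 is bumped to row 5. 10 starts a new row 5. The new tableau is [[1, 2, 6], [3, 8], [4], [7], [10]].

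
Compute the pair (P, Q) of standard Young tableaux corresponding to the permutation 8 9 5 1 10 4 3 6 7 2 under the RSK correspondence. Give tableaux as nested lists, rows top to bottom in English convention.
P = [[1, 2, 6, 7], [3, 9, 10], [4], [5], [8]], Q = [[1, 2, 5, 9], [3, 6, 8], [4], [7], [10]]

Insert each entry of the permutation into P by Schensted row insertion, recording in Q the position of each new cell.

Insert 8: appended to row 1. P = [[8]].
Insert 9: appended to row 1. P = [[8, 9]].
Insert 5: 5 bumps 8 from row 1; 8 starts row 2. P = [[5, 9], [8]].
Insert 1: 1 bumps 5 from row 1; 5 bumps 8 from row 2; 8 starts row 3. P = [[1, 9], [5], [8]].
Insert 10: appended to row 1. P = [[1, 9, 10], [5], [8]].
Insert 4: 4 bumps 9 from row 1; 9 appends to row 2. P = [[1, 4, 10], [5, 9], [8]].
Insert 3: 3 bumps 4 from row 1; 4 bumps 5 from row 2; 5 bumps 8 from row 3; 8 starts row 4. P = [[1, 3, 10], [4, 9], [5], [8]].
Insert 6: 6 bumps 10 from row 1; 10 appends to row 2. P = [[1, 3, 6], [4, 9, 10], [5], [8]].
Insert 7: appended to row 1. P = [[1, 3, 6, 7], [4, 9, 10], [5], [8]].
Insert 2: 2 bumps 3 from row 1; 3 bumps 4 from row 2; 4 bumps 5 from row 3; 5 bumps 8 from row 4; 8 starts row 5. P = [[1, 2, 6, 7], [3, 9, 10], [4], [5], [8]].

So P = [[1, 2, 6, 7], [3, 9, 10], [4], [5], [8]], Q = [[1, 2, 5, 9], [3, 6, 8], [4], [7], [10]].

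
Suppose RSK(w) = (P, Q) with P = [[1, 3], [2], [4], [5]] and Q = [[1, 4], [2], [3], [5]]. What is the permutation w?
Reverse RSK: for i = n, n-1, ..., 1, locate i in Q, remove the corresponding corner cell from P, and reverse-bump its entry up through P; the value ejected from row 1 is w(i).

So w = 5 4 2 3 1.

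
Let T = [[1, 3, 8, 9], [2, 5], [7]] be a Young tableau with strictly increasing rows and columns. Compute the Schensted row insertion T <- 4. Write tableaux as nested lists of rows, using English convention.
In row 1, 4 replaces 8 (the leftmost entry greater than 4); 8 is bumped to row 2. 8 is appended to row 2. The new tableau is [[1, 3, 4, 9], [2, 5, 8], [7]].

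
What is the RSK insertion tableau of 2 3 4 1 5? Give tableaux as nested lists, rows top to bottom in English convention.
P = [[1, 3, 4, 5], [2]]

Insert 2: appended to row 1. P = [[2]].
Insert 3: appended to row 1. P = [[2, 3]].
Insert 4: appended to row 1. P = [[2, 3, 4]].
Insert 1: 1 bumps 2 from row 1; 2 starts row 2. P = [[1, 3, 4], [2]].
Insert 5: appended to row 1. P = [[1, 3, 4, 5], [2]].

So P = [[1, 3, 4, 5], [2]].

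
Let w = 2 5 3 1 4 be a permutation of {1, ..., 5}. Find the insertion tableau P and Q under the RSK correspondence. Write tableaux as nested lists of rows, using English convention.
Insert each entry of the permutation into P by Schensted row insertion, recording in Q the position of each new cell.

Insert 2: appended to row 1. P = [[2]], Q = [[1]].
Insert 5: appended to row 1. P = [[2, 5]], Q = [[1, 2]].
Insert 3: 3 bumps 5 from row 1; 5 starts row 2. P = [[2, 3], [5]], Q = [[1, 2], [3]].
Insert 1: 1 bumps 2 from row 1; 2 bumps 5 from row 2; 5 starts row 3. P = [[1, 3], [2], [5]], Q = [[1, 2], [3], [4]].
Insert 4: appended to row 1. P = [[1, 3, 4], [2], [5]], Q = [[1, 2, 5], [3], [4]].

So P = [[1, 3, 4], [2], [5]], Q = [[1, 2, 5], [3], [4]].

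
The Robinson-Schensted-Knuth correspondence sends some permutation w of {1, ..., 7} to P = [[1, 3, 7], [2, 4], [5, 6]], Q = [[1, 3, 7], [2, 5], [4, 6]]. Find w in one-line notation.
5 2 6 1 4 3 7

Reverse the RSK construction: for i from n down to 1, find the cell of Q containing i, remove the entry at that cell from P, and reverse-bump it up through P; the value ejected from row 1 is w(i).

Step i=7: Q has 7 at row 1, column 3; remove that cell from P, ejecting 7. So w(7) = 7. P is now [[1, 3], [2, 4], [5, 6]].
Step i=6: Q has 6 at row 3, column 2; remove 6 from row 3 of P and reverse-bump: 6 enters row 2 and ejects 4; 4 enters row 1 and ejects 3. So w(6) = 3. P is now [[1, 4], [2, 6], [5]].
Step i=5: Q has 5 at row 2, column 2; remove 6 from row 2 of P and reverse-bump: 6 enters row 1 and ejects 4. So w(5) = 4. P is now [[1, 6], [2], [5]].
Step i=4: Q has 4 at row 3, column 1; remove 5 from row 3 of P and reverse-bump: 5 enters row 2 and ejects 2; 2 enters row 1 and ejects 1. So w(4) = 1. P is now [[2, 6], [5]].
Step i=3: Q has 3 at row 1, column 2; remove that cell from P, ejecting 6. So w(3) = 6. P is now [[2], [5]].
Step i=2: Q has 2 at row 2, column 1; remove 5 from row 2 of P and reverse-bump: 5 enters row 1 and ejects 2. So w(2) = 2. P is now [[5]].
Step i=1: Q has 1 at row 1, column 1; remove that cell from P, ejecting 5. So w(1) = 5. P is now [].

So w = 5 2 6 1 4 3 7.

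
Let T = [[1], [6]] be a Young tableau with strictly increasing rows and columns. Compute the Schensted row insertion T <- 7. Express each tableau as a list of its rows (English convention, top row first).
[[1, 7], [6]]

7 is larger than every entry of row 1, so it is appended to row 1. The new tableau is [[1, 7], [6]].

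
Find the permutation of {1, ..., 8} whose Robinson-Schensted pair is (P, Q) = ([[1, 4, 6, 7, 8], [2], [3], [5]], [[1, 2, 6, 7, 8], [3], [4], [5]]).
3 5 4 2 1 6 7 8

Reverse RSK: for i = n, n-1, ..., 1, locate i in Q, remove the corresponding corner cell from P, and reverse-bump its entry up through P; the value ejected from row 1 is w(i).

So w = 3 5 4 2 1 6 7 8.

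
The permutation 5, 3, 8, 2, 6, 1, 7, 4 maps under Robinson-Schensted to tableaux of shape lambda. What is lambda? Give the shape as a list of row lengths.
Row-insert each entry into an empty tableau.

After inserting 5: P = [[5]].
After inserting 3: P = [[3], [5]].
After inserting 8: P = [[3, 8], [5]].
After inserting 2: P = [[2, 8], [3], [5]].
After inserting 6: P = [[2, 6], [3, 8], [5]].
After inserting 1: P = [[1, 6], [2, 8], [3], [5]].
After inserting 7: P = [[1, 6, 7], [2, 8], [3], [5]].
After inserting 4: P = [[1, 4, 7], [2, 6], [3, 8], [5]].

The final insertion tableau P = [[1, 4, 7], [2, 6], [3, 8], [5]] has shape [3, 2, 2, 1].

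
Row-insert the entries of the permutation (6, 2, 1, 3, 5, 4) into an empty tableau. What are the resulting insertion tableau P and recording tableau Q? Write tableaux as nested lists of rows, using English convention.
P = [[1, 3, 4], [2, 5], [6]], Q = [[1, 4, 5], [2, 6], [3]]

Insert each entry of the permutation into P by Schensted row insertion, recording in Q the position of each new cell.

Insert 6: appended to row 1. P = [[6]].
Insert 2: 2 bumps 6 from row 1; 6 starts row 2. P = [[2], [6]].
Insert 1: 1 bumps 2 from row 1; 2 bumps 6 from row 2; 6 starts row 3. P = [[1], [2], [6]].
Insert 3: appended to row 1. P = [[1, 3], [2], [6]].
Insert 5: appended to row 1. P = [[1, 3, 5], [2], [6]].
Insert 4: 4 bumps 5 from row 1; 5 appends to row 2. P = [[1, 3, 4], [2, 5], [6]].

So P = [[1, 3, 4], [2, 5], [6]], Q = [[1, 4, 5], [2, 6], [3]].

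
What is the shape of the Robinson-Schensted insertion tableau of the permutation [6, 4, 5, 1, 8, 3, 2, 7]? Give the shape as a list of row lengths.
[3, 3, 1, 1]

RSK row insertion gives P = [[1, 2, 7], [3, 5, 8], [4], [6]], which has shape [3, 3, 1, 1].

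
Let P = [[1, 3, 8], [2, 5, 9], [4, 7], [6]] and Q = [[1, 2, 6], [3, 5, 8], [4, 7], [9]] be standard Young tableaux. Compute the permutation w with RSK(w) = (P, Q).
6 7 4 2 5 9 3 8 1

Reverse the RSK construction: for i from n down to 1, find the cell of Q containing i, remove the entry at that cell from P, and reverse-bump it up through P; the value ejected from row 1 is w(i).

Step i=9: Q has 9 at row 4, column 1; remove 6 from row 4 of P and reverse-bump: 6 enters row 3 and ejects 4; 4 enters row 2 and ejects 2; 2 enters row 1 and ejects 1. So w(9) = 1. P is now [[2, 3, 8], [4, 5, 9], [6, 7]].
Step i=8: Q has 8 at row 2, column 3; remove 9 from row 2 of P and reverse-bump: 9 enters row 1 and ejects 8. So w(8) = 8. P is now [[2, 3, 9], [4, 5], [6, 7]].
Step i=7: Q has 7 at row 3, column 2; remove 7 from row 3 of P and reverse-bump: 7 enters row 2 and ejects 5; 5 enters row 1 and ejects 3. So w(7) = 3. P is now [[2, 5, 9], [4, 7], [6]].
Step i=6: Q has 6 at row 1, column 3; remove that cell from P, ejecting 9. So w(6) = 9. P is now [[2, 5], [4, 7], [6]].
Step i=5: Q has 5 at row 2, column 2; remove 7 from row 2 of P and reverse-bump: 7 enters row 1 and ejects 5. So w(5) = 5. P is now [[2, 7], [4], [6]].
Step i=4: Q has 4 at row 3, column 1; remove 6 from row 3 of P and reverse-bump: 6 enters row 2 and ejects 4; 4 enters row 1 and ejects 2. So w(4) = 2. P is now [[4, 7], [6]].
Step i=3: Q has 3 at row 2, column 1; remove 6 from row 2 of P and reverse-bump: 6 enters row 1 and ejects 4. So w(3) = 4. P is now [[6, 7]].
Step i=2: Q has 2 at row 1, column 2; remove that cell from P, ejecting 7. So w(2) = 7. P is now [[6]].
Step i=1: Q has 1 at row 1, column 1; remove that cell from P, ejecting 6. So w(1) = 6. P is now [].

So w = 6 7 4 2 5 9 3 8 1.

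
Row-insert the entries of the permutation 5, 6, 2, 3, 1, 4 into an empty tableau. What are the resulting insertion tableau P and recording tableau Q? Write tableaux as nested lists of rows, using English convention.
Insert each entry of the permutation into P by Schensted row insertion, recording in Q the position of each new cell.

Insert 5: appended to row 1. P = [[5]], Q = [[1]].
Insert 6: appended to row 1. P = [[5, 6]], Q = [[1, 2]].
Insert 2: 2 bumps 5 from row 1; 5 starts row 2. P = [[2, 6], [5]], Q = [[1, 2], [3]].
Insert 3: 3 bumps 6 from row 1; 6 appends to row 2. P = [[2, 3], [5, 6]], Q = [[1, 2], [3, 4]].
Insert 1: 1 bumps 2 from row 1; 2 bumps 5 from row 2; 5 starts row 3. P = [[1, 3], [2, 6], [5]], Q = [[1, 2], [3, 4], [5]].
Insert 4: appended to row 1. P = [[1, 3, 4], [2, 6], [5]], Q = [[1, 2, 6], [3, 4], [5]].

So P = [[1, 3, 4], [2, 6], [5]], Q = [[1, 2, 6], [3, 4], [5]].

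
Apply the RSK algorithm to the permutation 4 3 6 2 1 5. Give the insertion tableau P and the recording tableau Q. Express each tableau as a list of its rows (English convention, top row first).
P = [[1, 5], [2, 6], [3], [4]], Q = [[1, 3], [2, 6], [4], [5]]

Insert each entry of the permutation into P by Schensted row insertion, recording in Q the position of each new cell.

After inserting 4: P = [[4]].
After inserting 3: P = [[3], [4]].
After inserting 6: P = [[3, 6], [4]].
After inserting 2: P = [[2, 6], [3], [4]].
After inserting 1: P = [[1, 6], [2], [3], [4]].
After inserting 5: P = [[1, 5], [2, 6], [3], [4]].

So P = [[1, 5], [2, 6], [3], [4]], Q = [[1, 3], [2, 6], [4], [5]].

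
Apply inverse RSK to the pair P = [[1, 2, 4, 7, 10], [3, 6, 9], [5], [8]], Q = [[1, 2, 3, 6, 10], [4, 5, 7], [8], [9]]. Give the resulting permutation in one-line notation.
Reverse the RSK construction: for i from n down to 1, find the cell of Q containing i, remove the entry at that cell from P, and reverse-bump it up through P; the value ejected from row 1 is w(i).

Step i=10: Q has 10 at row 1, column 5; remove that cell from P, ejecting 10. So w(10) = 10. P is now [[1, 2, 4, 7], [3, 6, 9], [5], [8]].
Step i=9: Q has 9 at row 4, column 1; remove 8 from row 4 of P and reverse-bump: 8 enters row 3 and ejects 5; 5 enters row 2 and ejects 3; 3 enters row 1 and ejects 2. So w(9) = 2. P is now [[1, 3, 4, 7], [5, 6, 9], [8]].
Step i=8: Q has 8 at row 3, column 1; remove 8 from row 3 of P and reverse-bump: 8 enters row 2 and ejects 6; 6 enters row 1 and ejects 4. So w(8) = 4. P is now [[1, 3, 6, 7], [5, 8, 9]].
Step i=7: Q has 7 at row 2, column 3; remove 9 from row 2 of P and reverse-bump: 9 enters row 1 and ejects 7. So w(7) = 7. P is now [[1, 3, 6, 9], [5, 8]].
Step i=6: Q has 6 at row 1, column 4; remove that cell from P, ejecting 9. So w(6) = 9. P is now [[1, 3, 6], [5, 8]].
Step i=5: Q has 5 at row 2, column 2; remove 8 from row 2 of P and reverse-bump: 8 enters row 1 and ejects 6. So w(5) = 6. P is now [[1, 3, 8], [5]].
Step i=4: Q has 4 at row 2, column 1; remove 5 from row 2 of P and reverse-bump: 5 enters row 1 and ejects 3. So w(4) = 3. P is now [[1, 5, 8]].
Step i=3: Q has 3 at row 1, column 3; remove that cell from P, ejecting 8. So w(3) = 8. P is now [[1, 5]].
Step i=2: Q has 2 at row 1, column 2; remove that cell from P, ejecting 5. So w(2) = 5. P is now [[1]].
Step i=1: Q has 1 at row 1, column 1; remove that cell from P, ejecting 1. So w(1) = 1. P is now [].

So w = 1 5 8 3 6 9 7 4 2 10.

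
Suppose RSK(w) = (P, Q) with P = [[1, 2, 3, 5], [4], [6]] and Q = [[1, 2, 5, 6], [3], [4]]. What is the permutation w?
Reverse the RSK construction: for i from n down to 1, find the cell of Q containing i, remove the entry at that cell from P, and reverse-bump it up through P; the value ejected from row 1 is w(i).

Step i=6: Q has 6 at row 1, column 4; remove that cell from P, ejecting 5. So w(6) = 5. P is now [[1, 2, 3], [4], [6]].
Step i=5: Q has 5 at row 1, column 3; remove that cell from P, ejecting 3. So w(5) = 3. P is now [[1, 2], [4], [6]].
Step i=4: Q has 4 at row 3, column 1; remove 6 from row 3 of P and reverse-bump: 6 enters row 2 and ejects 4; 4 enters row 1 and ejects 2. So w(4) = 2. P is now [[1, 4], [6]].
Step i=3: Q has 3 at row 2, column 1; remove 6 from row 2 of P and reverse-bump: 6 enters row 1 and ejects 4. So w(3) = 4. P is now [[1, 6]].
Step i=2: Q has 2 at row 1, column 2; remove that cell from P, ejecting 6. So w(2) = 6. P is now [[1]].
Step i=1: Q has 1 at row 1, column 1; remove that cell from P, ejecting 1. So w(1) = 1. P is now [].

So w = 1 6 4 2 3 5.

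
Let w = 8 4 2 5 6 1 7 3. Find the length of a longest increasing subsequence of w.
4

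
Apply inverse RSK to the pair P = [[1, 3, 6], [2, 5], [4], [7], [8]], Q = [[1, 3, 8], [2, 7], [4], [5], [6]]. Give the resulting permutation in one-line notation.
8 4 7 5 2 1 3 6

Reverse the RSK construction: for i from n down to 1, find the cell of Q containing i, remove the entry at that cell from P, and reverse-bump it up through P; the value ejected from row 1 is w(i).

Step i=8: Q has 8 at row 1, column 3; remove that cell from P, ejecting 6. So w(8) = 6. P is now [[1, 3], [2, 5], [4], [7], [8]].
Step i=7: Q has 7 at row 2, column 2; remove 5 from row 2 of P and reverse-bump: 5 enters row 1 and ejects 3. So w(7) = 3. P is now [[1, 5], [2], [4], [7], [8]].
Step i=6: Q has 6 at row 5, column 1; remove 8 from row 5 of P and reverse-bump: 8 enters row 4 and ejects 7; 7 enters row 3 and ejects 4; 4 enters row 2 and ejects 2; 2 enters row 1 and ejects 1. So w(6) = 1. P is now [[2, 5], [4], [7], [8]].
Step i=5: Q has 5 at row 4, column 1; remove 8 from row 4 of P and reverse-bump: 8 enters row 3 and ejects 7; 7 enters row 2 and ejects 4; 4 enters row 1 and ejects 2. So w(5) = 2. P is now [[4, 5], [7], [8]].
Step i=4: Q has 4 at row 3, column 1; remove 8 from row 3 of P and reverse-bump: 8 enters row 2 and ejects 7; 7 enters row 1 and ejects 5. So w(4) = 5. P is now [[4, 7], [8]].
Step i=3: Q has 3 at row 1, column 2; remove that cell from P, ejecting 7. So w(3) = 7. P is now [[4], [8]].
Step i=2: Q has 2 at row 2, column 1; remove 8 from row 2 of P and reverse-bump: 8 enters row 1 and ejects 4. So w(2) = 4. P is now [[8]].
Step i=1: Q has 1 at row 1, column 1; remove that cell from P, ejecting 8. So w(1) = 8. P is now [].

So w = 8 4 7 5 2 1 3 6.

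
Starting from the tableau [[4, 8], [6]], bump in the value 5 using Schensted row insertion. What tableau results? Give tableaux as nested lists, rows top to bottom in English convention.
In row 1, 5 replaces 8 (the leftmost entry greater than 5); 8 is bumped to row 2. 8 is appended to row 2. The new tableau is [[4, 5], [6, 8]].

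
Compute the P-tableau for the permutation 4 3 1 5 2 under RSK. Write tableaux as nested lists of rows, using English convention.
P = [[1, 2], [3, 5], [4]]

After inserting 4: P = [[4]].
After inserting 3: P = [[3], [4]].
After inserting 1: P = [[1], [3], [4]].
After inserting 5: P = [[1, 5], [3], [4]].
After inserting 2: P = [[1, 2], [3, 5], [4]].

So P = [[1, 2], [3, 5], [4]].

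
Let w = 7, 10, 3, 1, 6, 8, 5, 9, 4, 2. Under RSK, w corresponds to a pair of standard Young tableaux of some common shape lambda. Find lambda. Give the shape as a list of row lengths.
Row-insert each entry into an empty tableau.

After inserting 7: P = [[7]].
After inserting 10: P = [[7, 10]].
After inserting 3: P = [[3, 10], [7]].
After inserting 1: P = [[1, 10], [3], [7]].
After inserting 6: P = [[1, 6], [3, 10], [7]].
After inserting 8: P = [[1, 6, 8], [3, 10], [7]].
After inserting 5: P = [[1, 5, 8], [3, 6], [7, 10]].
After inserting 9: P = [[1, 5, 8, 9], [3, 6], [7, 10]].
After inserting 4: P = [[1, 4, 8, 9], [3, 5], [6, 10], [7]].
After inserting 2: P = [[1, 2, 8, 9], [3, 4], [5, 10], [6], [7]].

The final insertion tableau P = [[1, 2, 8, 9], [3, 4], [5, 10], [6], [7]] has shape [4, 2, 2, 1, 1].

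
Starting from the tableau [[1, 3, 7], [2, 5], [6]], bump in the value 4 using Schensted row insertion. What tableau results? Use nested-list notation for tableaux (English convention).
In row 1, 4 replaces 7 (the leftmost entry greater than 4); 7 is bumped to row 2. 7 is appended to row 2. The new tableau is [[1, 3, 4], [2, 5, 7], [6]].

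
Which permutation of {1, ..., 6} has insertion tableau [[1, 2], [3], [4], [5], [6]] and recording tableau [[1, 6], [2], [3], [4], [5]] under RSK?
6 5 4 3 1 2

Reverse the RSK construction: for i from n down to 1, find the cell of Q containing i, remove the entry at that cell from P, and reverse-bump it up through P; the value ejected from row 1 is w(i).

Step i=6: Q has 6 at row 1, column 2; remove that cell from P, ejecting 2. So w(6) = 2. P is now [[1], [3], [4], [5], [6]].
Step i=5: Q has 5 at row 5, column 1; remove 6 from row 5 of P and reverse-bump: 6 enters row 4 and ejects 5; 5 enters row 3 and ejects 4; 4 enters row 2 and ejects 3; 3 enters row 1 and ejects 1. So w(5) = 1. P is now [[3], [4], [5], [6]].
Step i=4: Q has 4 at row 4, column 1; remove 6 from row 4 of P and reverse-bump: 6 enters row 3 and ejects 5; 5 enters row 2 and ejects 4; 4 enters row 1 and ejects 3. So w(4) = 3. P is now [[4], [5], [6]].
Step i=3: Q has 3 at row 3, column 1; remove 6 from row 3 of P and reverse-bump: 6 enters row 2 and ejects 5; 5 enters row 1 and ejects 4. So w(3) = 4. P is now [[5], [6]].
Step i=2: Q has 2 at row 2, column 1; remove 6 from row 2 of P and reverse-bump: 6 enters row 1 and ejects 5. So w(2) = 5. P is now [[6]].
Step i=1: Q has 1 at row 1, column 1; remove that cell from P, ejecting 6. So w(1) = 6. P is now [].

So w = 6 5 4 3 1 2.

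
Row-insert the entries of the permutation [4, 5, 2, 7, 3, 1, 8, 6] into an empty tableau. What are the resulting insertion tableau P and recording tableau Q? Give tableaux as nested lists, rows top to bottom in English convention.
P = [[1, 3, 6, 8], [2, 5, 7], [4]], Q = [[1, 2, 4, 7], [3, 5, 8], [6]]

Insert each entry of the permutation into P by Schensted row insertion, recording in Q the position of each new cell.

After inserting 4: P = [[4]].
After inserting 5: P = [[4, 5]].
After inserting 2: P = [[2, 5], [4]].
After inserting 7: P = [[2, 5, 7], [4]].
After inserting 3: P = [[2, 3, 7], [4, 5]].
After inserting 1: P = [[1, 3, 7], [2, 5], [4]].
After inserting 8: P = [[1, 3, 7, 8], [2, 5], [4]].
After inserting 6: P = [[1, 3, 6, 8], [2, 5, 7], [4]].

So P = [[1, 3, 6, 8], [2, 5, 7], [4]], Q = [[1, 2, 4, 7], [3, 5, 8], [6]].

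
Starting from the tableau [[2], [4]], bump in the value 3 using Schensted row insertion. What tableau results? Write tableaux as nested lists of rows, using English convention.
3 is larger than every entry of row 1, so it is appended to row 1. The new tableau is [[2, 3], [4]].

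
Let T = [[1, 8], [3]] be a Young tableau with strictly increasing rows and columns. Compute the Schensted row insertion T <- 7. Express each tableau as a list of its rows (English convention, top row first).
[[1, 7], [3, 8]]

In row 1, 7 replaces 8 (the leftmost entry greater than 7); 8 is bumped to row 2. 8 is appended to row 2. The new tableau is [[1, 7], [3, 8]].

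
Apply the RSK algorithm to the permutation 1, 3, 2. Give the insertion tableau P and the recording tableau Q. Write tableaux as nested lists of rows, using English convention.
Insert each entry of the permutation into P by Schensted row insertion, recording in Q the position of each new cell.

Insert 1: appended to row 1. P = [[1]].
Insert 3: appended to row 1. P = [[1, 3]].
Insert 2: 2 bumps 3 from row 1; 3 starts row 2. P = [[1, 2], [3]].

So P = [[1, 2], [3]], Q = [[1, 2], [3]].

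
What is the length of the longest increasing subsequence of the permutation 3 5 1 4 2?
2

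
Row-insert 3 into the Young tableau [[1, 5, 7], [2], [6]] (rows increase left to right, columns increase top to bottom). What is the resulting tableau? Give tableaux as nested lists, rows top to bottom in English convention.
In row 1, 3 replaces 5 (the leftmost entry greater than 3); 5 is bumped to row 2. 5 is appended to row 2. The new tableau is [[1, 3, 7], [2, 5], [6]].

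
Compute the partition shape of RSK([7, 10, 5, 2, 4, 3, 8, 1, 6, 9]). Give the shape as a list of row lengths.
Row-insert each entry into an empty tableau.

After inserting 7: P = [[7]].
After inserting 10: P = [[7, 10]].
After inserting 5: P = [[5, 10], [7]].
After inserting 2: P = [[2, 10], [5], [7]].
After inserting 4: P = [[2, 4], [5, 10], [7]].
After inserting 3: P = [[2, 3], [4, 10], [5], [7]].
After inserting 8: P = [[2, 3, 8], [4, 10], [5], [7]].
After inserting 1: P = [[1, 3, 8], [2, 10], [4], [5], [7]].
After inserting 6: P = [[1, 3, 6], [2, 8], [4, 10], [5], [7]].
After inserting 9: P = [[1, 3, 6, 9], [2, 8], [4, 10], [5], [7]].

The final insertion tableau P = [[1, 3, 6, 9], [2, 8], [4, 10], [5], [7]] has shape [4, 2, 2, 1, 1].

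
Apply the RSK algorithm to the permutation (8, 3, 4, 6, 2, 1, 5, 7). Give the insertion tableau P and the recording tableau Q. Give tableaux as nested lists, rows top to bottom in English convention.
Insert each entry of the permutation into P by Schensted row insertion, recording in Q the position of each new cell.

Insert 8: appended to row 1. P = [[8]].
Insert 3: 3 bumps 8 from row 1; 8 starts row 2. P = [[3], [8]].
Insert 4: appended to row 1. P = [[3, 4], [8]].
Insert 6: appended to row 1. P = [[3, 4, 6], [8]].
Insert 2: 2 bumps 3 from row 1; 3 bumps 8 from row 2; 8 starts row 3. P = [[2, 4, 6], [3], [8]].
Insert 1: 1 bumps 2 from row 1; 2 bumps 3 from row 2; 3 bumps 8 from row 3; 8 starts row 4. P = [[1, 4, 6], [2], [3], [8]].
Insert 5: 5 bumps 6 from row 1; 6 appends to row 2. P = [[1, 4, 5], [2, 6], [3], [8]].
Insert 7: appended to row 1. P = [[1, 4, 5, 7], [2, 6], [3], [8]].

So P = [[1, 4, 5, 7], [2, 6], [3], [8]], Q = [[1, 3, 4, 8], [2, 7], [5], [6]].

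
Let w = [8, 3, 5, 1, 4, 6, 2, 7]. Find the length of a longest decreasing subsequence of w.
4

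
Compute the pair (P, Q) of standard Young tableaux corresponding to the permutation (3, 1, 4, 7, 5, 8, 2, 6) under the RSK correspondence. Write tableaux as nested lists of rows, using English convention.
Insert each entry of the permutation into P by Schensted row insertion, recording in Q the position of each new cell.

Insert 3: appended to row 1. P = [[3]].
Insert 1: 1 bumps 3 from row 1; 3 starts row 2. P = [[1], [3]].
Insert 4: appended to row 1. P = [[1, 4], [3]].
Insert 7: appended to row 1. P = [[1, 4, 7], [3]].
Insert 5: 5 bumps 7 from row 1; 7 appends to row 2. P = [[1, 4, 5], [3, 7]].
Insert 8: appended to row 1. P = [[1, 4, 5, 8], [3, 7]].
Insert 2: 2 bumps 4 from row 1; 4 bumps 7 from row 2; 7 starts row 3. P = [[1, 2, 5, 8], [3, 4], [7]].
Insert 6: 6 bumps 8 from row 1; 8 appends to row 2. P = [[1, 2, 5, 6], [3, 4, 8], [7]].

So P = [[1, 2, 5, 6], [3, 4, 8], [7]], Q = [[1, 3, 4, 6], [2, 5, 8], [7]].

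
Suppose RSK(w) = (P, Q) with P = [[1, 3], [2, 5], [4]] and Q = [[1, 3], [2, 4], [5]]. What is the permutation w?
4 2 5 3 1

Reverse the RSK construction: for i from n down to 1, find the cell of Q containing i, remove the entry at that cell from P, and reverse-bump it up through P; the value ejected from row 1 is w(i).

Step i=5: Q has 5 at row 3, column 1; remove 4 from row 3 of P and reverse-bump: 4 enters row 2 and ejects 2; 2 enters row 1 and ejects 1. So w(5) = 1. P is now [[2, 3], [4, 5]].
Step i=4: Q has 4 at row 2, column 2; remove 5 from row 2 of P and reverse-bump: 5 enters row 1 and ejects 3. So w(4) = 3. P is now [[2, 5], [4]].
Step i=3: Q has 3 at row 1, column 2; remove that cell from P, ejecting 5. So w(3) = 5. P is now [[2], [4]].
Step i=2: Q has 2 at row 2, column 1; remove 4 from row 2 of P and reverse-bump: 4 enters row 1 and ejects 2. So w(2) = 2. P is now [[4]].
Step i=1: Q has 1 at row 1, column 1; remove that cell from P, ejecting 4. So w(1) = 4. P is now [].

So w = 4 2 5 3 1.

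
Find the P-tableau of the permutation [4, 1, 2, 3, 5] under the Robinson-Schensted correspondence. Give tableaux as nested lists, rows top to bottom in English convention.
P = [[1, 2, 3, 5], [4]]

Insert 4: appended to row 1. P = [[4]].
Insert 1: 1 bumps 4 from row 1; 4 starts row 2. P = [[1], [4]].
Insert 2: appended to row 1. P = [[1, 2], [4]].
Insert 3: appended to row 1. P = [[1, 2, 3], [4]].
Insert 5: appended to row 1. P = [[1, 2, 3, 5], [4]].

So P = [[1, 2, 3, 5], [4]].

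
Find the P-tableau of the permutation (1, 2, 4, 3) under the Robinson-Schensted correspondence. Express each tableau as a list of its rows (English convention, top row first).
P = [[1, 2, 3], [4]]

Insert 1: appended to row 1. P = [[1]].
Insert 2: appended to row 1. P = [[1, 2]].
Insert 4: appended to row 1. P = [[1, 2, 4]].
Insert 3: 3 bumps 4 from row 1; 4 starts row 2. P = [[1, 2, 3], [4]].

So P = [[1, 2, 3], [4]].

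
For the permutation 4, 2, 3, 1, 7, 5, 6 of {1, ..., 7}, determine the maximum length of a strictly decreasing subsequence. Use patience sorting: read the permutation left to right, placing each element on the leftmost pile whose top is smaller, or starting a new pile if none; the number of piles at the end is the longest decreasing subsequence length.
4: new pile. tops = [4]
2: new pile. tops = [4, 2]
3: onto pile 2 (replacing 2). tops = [4, 3]
1: new pile. tops = [4, 3, 1]
7: onto pile 1 (replacing 4). tops = [7, 3, 1]
5: onto pile 2 (replacing 3). tops = [7, 5, 1]
6: onto pile 2 (replacing 5). tops = [7, 6, 1]

3 piles, so the longest decreasing subsequence has length 3.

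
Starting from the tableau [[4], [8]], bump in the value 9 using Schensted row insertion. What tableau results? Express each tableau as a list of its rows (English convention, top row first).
9 is larger than every entry of row 1, so it is appended to row 1. The new tableau is [[4, 9], [8]].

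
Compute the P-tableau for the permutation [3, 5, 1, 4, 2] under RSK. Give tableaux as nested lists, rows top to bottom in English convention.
P = [[1, 2], [3, 4], [5]]

After inserting 3: P = [[3]].
After inserting 5: P = [[3, 5]].
After inserting 1: P = [[1, 5], [3]].
After inserting 4: P = [[1, 4], [3, 5]].
After inserting 2: P = [[1, 2], [3, 4], [5]].

So P = [[1, 2], [3, 4], [5]].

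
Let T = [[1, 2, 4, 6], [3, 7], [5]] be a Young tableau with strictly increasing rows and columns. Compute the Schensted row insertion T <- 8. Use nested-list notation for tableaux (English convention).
[[1, 2, 4, 6, 8], [3, 7], [5]]

8 is larger than every entry of row 1, so it is appended to row 1. The new tableau is [[1, 2, 4, 6, 8], [3, 7], [5]].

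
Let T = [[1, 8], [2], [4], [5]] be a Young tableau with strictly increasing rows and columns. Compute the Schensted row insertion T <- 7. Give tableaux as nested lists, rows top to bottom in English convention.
[[1, 7], [2, 8], [4], [5]]

In row 1, 7 replaces 8 (the leftmost entry greater than 7); 8 is bumped to row 2. 8 is appended to row 2. The new tableau is [[1, 7], [2, 8], [4], [5]].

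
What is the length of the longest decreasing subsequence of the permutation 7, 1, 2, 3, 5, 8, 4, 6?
3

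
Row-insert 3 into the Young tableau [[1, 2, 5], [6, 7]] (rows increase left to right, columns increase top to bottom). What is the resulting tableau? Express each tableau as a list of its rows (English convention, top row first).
[[1, 2, 3], [5, 7], [6]]

In row 1, 3 replaces 5 (the leftmost entry greater than 3); 5 is bumped to row 2. In row 2, 5 replaces 6 (the leftmost entry greater than 5); 6 is bumped to row 3. 6 starts a new row 3. The new tableau is [[1, 2, 3], [5, 7], [6]].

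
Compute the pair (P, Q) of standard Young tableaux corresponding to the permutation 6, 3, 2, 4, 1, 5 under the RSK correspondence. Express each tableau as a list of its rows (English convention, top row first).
Insert each entry of the permutation into P by Schensted row insertion, recording in Q the position of each new cell.

Insert 6: appended to row 1. P = [[6]].
Insert 3: 3 bumps 6 from row 1; 6 starts row 2. P = [[3], [6]].
Insert 2: 2 bumps 3 from row 1; 3 bumps 6 from row 2; 6 starts row 3. P = [[2], [3], [6]].
Insert 4: appended to row 1. P = [[2, 4], [3], [6]].
Insert 1: 1 bumps 2 from row 1; 2 bumps 3 from row 2; 3 bumps 6 from row 3; 6 starts row 4. P = [[1, 4], [2], [3], [6]].
Insert 5: appended to row 1. P = [[1, 4, 5], [2], [3], [6]].

So P = [[1, 4, 5], [2], [3], [6]], Q = [[1, 4, 6], [2], [3], [5]].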